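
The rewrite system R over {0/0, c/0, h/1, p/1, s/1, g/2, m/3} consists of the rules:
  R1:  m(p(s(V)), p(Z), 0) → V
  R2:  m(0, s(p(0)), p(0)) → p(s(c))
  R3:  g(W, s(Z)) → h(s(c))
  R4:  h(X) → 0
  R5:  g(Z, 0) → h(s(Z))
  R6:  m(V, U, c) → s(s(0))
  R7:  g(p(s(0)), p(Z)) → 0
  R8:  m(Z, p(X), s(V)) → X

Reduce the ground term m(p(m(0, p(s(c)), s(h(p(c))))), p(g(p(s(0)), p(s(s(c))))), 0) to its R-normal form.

c

1. m(p(m(0, p(s(c)), s(h(p(c))))), p(g(p(s(0)), p(s(s(c))))), 0)  →  m(p(s(c)), p(g(p(s(0)), p(s(s(c))))), 0)   [R8 at 1.1]
2. m(p(s(c)), p(g(p(s(0)), p(s(s(c))))), 0)  →  c   [R1 at ε]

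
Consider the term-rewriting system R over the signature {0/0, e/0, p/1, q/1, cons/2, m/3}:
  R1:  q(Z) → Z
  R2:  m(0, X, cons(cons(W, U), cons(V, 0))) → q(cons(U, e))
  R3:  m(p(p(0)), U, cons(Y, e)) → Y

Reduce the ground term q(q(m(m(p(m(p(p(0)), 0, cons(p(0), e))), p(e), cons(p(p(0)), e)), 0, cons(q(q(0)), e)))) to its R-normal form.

1. q(q(m(m(p(m(p(p(0)), 0, cons(p(0), e))), p(e), cons(p(p(0)), e)), 0, cons(q(q(0)), e))))  →  q(m(m(p(m(p(p(0)), 0, cons(p(0), e))), p(e), cons(p(p(0)), e)), 0, cons(q(q(0)), e)))   [R1 at ε]
2. q(m(m(p(m(p(p(0)), 0, cons(p(0), e))), p(e), cons(p(p(0)), e)), 0, cons(q(q(0)), e)))  →  m(m(p(m(p(p(0)), 0, cons(p(0), e))), p(e), cons(p(p(0)), e)), 0, cons(q(q(0)), e))   [R1 at ε]
3. m(m(p(m(p(p(0)), 0, cons(p(0), e))), p(e), cons(p(p(0)), e)), 0, cons(q(q(0)), e))  →  m(m(p(p(0)), p(e), cons(p(p(0)), e)), 0, cons(q(q(0)), e))   [R3 at 1.1.1]
4. m(m(p(p(0)), p(e), cons(p(p(0)), e)), 0, cons(q(q(0)), e))  →  m(p(p(0)), 0, cons(q(q(0)), e))   [R3 at 1]
5. m(p(p(0)), 0, cons(q(q(0)), e))  →  q(q(0))   [R3 at ε]
6. q(q(0))  →  q(0)   [R1 at ε]
7. q(0)  →  0   [R1 at ε]

0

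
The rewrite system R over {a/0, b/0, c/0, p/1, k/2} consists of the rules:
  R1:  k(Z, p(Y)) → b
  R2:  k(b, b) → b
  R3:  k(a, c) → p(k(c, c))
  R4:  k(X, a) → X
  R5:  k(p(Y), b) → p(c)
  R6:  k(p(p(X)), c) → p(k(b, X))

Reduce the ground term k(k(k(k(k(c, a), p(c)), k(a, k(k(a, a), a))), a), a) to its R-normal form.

1. k(k(k(k(k(c, a), p(c)), k(a, k(k(a, a), a))), a), a)  →  k(k(k(k(c, a), p(c)), k(a, k(k(a, a), a))), a)   [R4 at ε]
2. k(k(k(k(c, a), p(c)), k(a, k(k(a, a), a))), a)  →  k(k(k(c, a), p(c)), k(a, k(k(a, a), a)))   [R4 at ε]
3. k(k(k(c, a), p(c)), k(a, k(k(a, a), a)))  →  k(b, k(a, k(k(a, a), a)))   [R1 at 1]
4. k(b, k(a, k(k(a, a), a)))  →  k(b, k(a, k(a, a)))   [R4 at 2.2]
5. k(b, k(a, k(a, a)))  →  k(b, k(a, a))   [R4 at 2.2]
6. k(b, k(a, a))  →  k(b, a)   [R4 at 2]
7. k(b, a)  →  b   [R4 at ε]

b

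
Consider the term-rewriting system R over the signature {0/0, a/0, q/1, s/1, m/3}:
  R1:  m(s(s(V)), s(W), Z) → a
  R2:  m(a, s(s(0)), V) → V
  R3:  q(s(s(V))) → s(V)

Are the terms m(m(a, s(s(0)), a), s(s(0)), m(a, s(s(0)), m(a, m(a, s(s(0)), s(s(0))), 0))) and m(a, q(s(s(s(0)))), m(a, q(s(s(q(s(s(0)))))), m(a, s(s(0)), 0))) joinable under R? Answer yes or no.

yes — NF(t₁) = 0, NF(t₂) = 0

Reduce t₁ = m(m(a, s(s(0)), a), s(s(0)), m(a, s(s(0)), m(a, m(a, s(s(0)), s(s(0))), 0))):
1. m(m(a, s(s(0)), a), s(s(0)), m(a, s(s(0)), m(a, m(a, s(s(0)), s(s(0))), 0)))  →  m(a, s(s(0)), m(a, s(s(0)), m(a, m(a, s(s(0)), s(s(0))), 0)))   [R2 at 1]
2. m(a, s(s(0)), m(a, s(s(0)), m(a, m(a, s(s(0)), s(s(0))), 0)))  →  m(a, s(s(0)), m(a, m(a, s(s(0)), s(s(0))), 0))   [R2 at ε]
3. m(a, s(s(0)), m(a, m(a, s(s(0)), s(s(0))), 0))  →  m(a, m(a, s(s(0)), s(s(0))), 0)   [R2 at ε]
4. m(a, m(a, s(s(0)), s(s(0))), 0)  →  m(a, s(s(0)), 0)   [R2 at 2]
5. m(a, s(s(0)), 0)  →  0   [R2 at ε]

Reduce t₂ = m(a, q(s(s(s(0)))), m(a, q(s(s(q(s(s(0)))))), m(a, s(s(0)), 0))):
1. m(a, q(s(s(s(0)))), m(a, q(s(s(q(s(s(0)))))), m(a, s(s(0)), 0)))  →  m(a, s(s(0)), m(a, q(s(s(q(s(s(0)))))), m(a, s(s(0)), 0)))   [R3 at 2]
2. m(a, s(s(0)), m(a, q(s(s(q(s(s(0)))))), m(a, s(s(0)), 0)))  →  m(a, q(s(s(q(s(s(0)))))), m(a, s(s(0)), 0))   [R2 at ε]
3. m(a, q(s(s(q(s(s(0)))))), m(a, s(s(0)), 0))  →  m(a, s(q(s(s(0)))), m(a, s(s(0)), 0))   [R3 at 2]
4. m(a, s(q(s(s(0)))), m(a, s(s(0)), 0))  →  m(a, s(s(0)), m(a, s(s(0)), 0))   [R3 at 2.1]
5. m(a, s(s(0)), m(a, s(s(0)), 0))  →  m(a, s(s(0)), 0)   [R2 at ε]
6. m(a, s(s(0)), 0)  →  0   [R2 at ε]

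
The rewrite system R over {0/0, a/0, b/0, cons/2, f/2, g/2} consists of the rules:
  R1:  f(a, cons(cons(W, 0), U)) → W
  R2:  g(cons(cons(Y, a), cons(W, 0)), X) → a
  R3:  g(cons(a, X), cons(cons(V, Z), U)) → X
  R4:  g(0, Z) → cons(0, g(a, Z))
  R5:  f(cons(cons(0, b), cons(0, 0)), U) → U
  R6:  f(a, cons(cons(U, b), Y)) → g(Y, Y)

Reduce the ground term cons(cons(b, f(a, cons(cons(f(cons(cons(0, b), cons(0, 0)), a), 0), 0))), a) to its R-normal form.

cons(cons(b, a), a)

1. cons(cons(b, f(a, cons(cons(f(cons(cons(0, b), cons(0, 0)), a), 0), 0))), a)  →  cons(cons(b, f(cons(cons(0, b), cons(0, 0)), a)), a)   [R1 at 1.2]
2. cons(cons(b, f(cons(cons(0, b), cons(0, 0)), a)), a)  →  cons(cons(b, a), a)   [R5 at 1.2]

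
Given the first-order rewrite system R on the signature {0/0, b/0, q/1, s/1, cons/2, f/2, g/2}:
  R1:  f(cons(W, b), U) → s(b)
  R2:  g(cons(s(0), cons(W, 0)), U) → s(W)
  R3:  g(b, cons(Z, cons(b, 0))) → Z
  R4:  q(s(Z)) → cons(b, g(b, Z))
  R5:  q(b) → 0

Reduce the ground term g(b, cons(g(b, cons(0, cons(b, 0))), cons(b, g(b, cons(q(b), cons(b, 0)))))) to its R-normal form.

0

1. g(b, cons(g(b, cons(0, cons(b, 0))), cons(b, g(b, cons(q(b), cons(b, 0))))))  →  g(b, cons(0, cons(b, g(b, cons(q(b), cons(b, 0))))))   [R3 at 2.1]
2. g(b, cons(0, cons(b, g(b, cons(q(b), cons(b, 0))))))  →  g(b, cons(0, cons(b, q(b))))   [R3 at 2.2.2]
3. g(b, cons(0, cons(b, q(b))))  →  g(b, cons(0, cons(b, 0)))   [R5 at 2.2.2]
4. g(b, cons(0, cons(b, 0)))  →  0   [R3 at ε]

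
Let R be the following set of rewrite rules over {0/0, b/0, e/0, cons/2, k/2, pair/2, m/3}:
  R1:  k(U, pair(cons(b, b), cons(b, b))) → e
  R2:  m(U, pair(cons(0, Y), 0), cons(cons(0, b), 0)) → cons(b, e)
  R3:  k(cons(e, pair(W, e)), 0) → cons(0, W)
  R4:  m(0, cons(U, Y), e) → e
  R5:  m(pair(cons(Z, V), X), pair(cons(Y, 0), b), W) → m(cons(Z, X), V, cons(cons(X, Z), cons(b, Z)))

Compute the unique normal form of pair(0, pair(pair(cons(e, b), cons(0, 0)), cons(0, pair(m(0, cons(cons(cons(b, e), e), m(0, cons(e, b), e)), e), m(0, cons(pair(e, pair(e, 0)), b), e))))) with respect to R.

1. pair(0, pair(pair(cons(e, b), cons(0, 0)), cons(0, pair(m(0, cons(cons(cons(b, e), e), m(0, cons(e, b), e)), e), m(0, cons(pair(e, pair(e, 0)), b), e)))))  →  pair(0, pair(pair(cons(e, b), cons(0, 0)), cons(0, pair(e, m(0, cons(pair(e, pair(e, 0)), b), e)))))   [R4 at 2.2.2.1]
2. pair(0, pair(pair(cons(e, b), cons(0, 0)), cons(0, pair(e, m(0, cons(pair(e, pair(e, 0)), b), e)))))  →  pair(0, pair(pair(cons(e, b), cons(0, 0)), cons(0, pair(e, e))))   [R4 at 2.2.2.2]

pair(0, pair(pair(cons(e, b), cons(0, 0)), cons(0, pair(e, e))))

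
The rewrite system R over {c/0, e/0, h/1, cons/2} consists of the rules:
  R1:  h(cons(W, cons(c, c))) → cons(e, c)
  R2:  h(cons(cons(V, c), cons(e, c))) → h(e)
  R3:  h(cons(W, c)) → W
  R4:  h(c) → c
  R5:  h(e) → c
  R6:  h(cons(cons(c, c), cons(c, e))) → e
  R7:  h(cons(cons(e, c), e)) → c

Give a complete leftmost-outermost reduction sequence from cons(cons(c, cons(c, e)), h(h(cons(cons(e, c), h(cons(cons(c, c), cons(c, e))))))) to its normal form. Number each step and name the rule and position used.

1. cons(cons(c, cons(c, e)), h(h(cons(cons(e, c), h(cons(cons(c, c), cons(c, e)))))))  →  cons(cons(c, cons(c, e)), h(h(cons(cons(e, c), e))))   [R6 at 2.1.1.2]
2. cons(cons(c, cons(c, e)), h(h(cons(cons(e, c), e))))  →  cons(cons(c, cons(c, e)), h(c))   [R7 at 2.1]
3. cons(cons(c, cons(c, e)), h(c))  →  cons(cons(c, cons(c, e)), c)   [R4 at 2]

cons(cons(c, cons(c, e)), c)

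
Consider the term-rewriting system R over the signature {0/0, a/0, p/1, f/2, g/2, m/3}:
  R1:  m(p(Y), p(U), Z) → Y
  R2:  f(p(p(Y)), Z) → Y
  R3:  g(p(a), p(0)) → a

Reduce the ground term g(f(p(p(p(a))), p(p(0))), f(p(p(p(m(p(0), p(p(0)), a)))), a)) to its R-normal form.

a

1. g(f(p(p(p(a))), p(p(0))), f(p(p(p(m(p(0), p(p(0)), a)))), a))  →  g(p(a), f(p(p(p(m(p(0), p(p(0)), a)))), a))   [R2 at 1]
2. g(p(a), f(p(p(p(m(p(0), p(p(0)), a)))), a))  →  g(p(a), p(m(p(0), p(p(0)), a)))   [R2 at 2]
3. g(p(a), p(m(p(0), p(p(0)), a)))  →  g(p(a), p(0))   [R1 at 2.1]
4. g(p(a), p(0))  →  a   [R3 at ε]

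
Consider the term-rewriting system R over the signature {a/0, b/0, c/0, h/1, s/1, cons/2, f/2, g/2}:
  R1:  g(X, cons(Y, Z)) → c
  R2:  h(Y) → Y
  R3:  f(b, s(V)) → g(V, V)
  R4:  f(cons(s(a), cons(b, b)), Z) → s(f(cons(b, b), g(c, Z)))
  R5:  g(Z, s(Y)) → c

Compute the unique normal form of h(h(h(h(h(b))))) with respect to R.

1. h(h(h(h(h(b)))))  →  h(h(h(h(b))))   [R2 at ε]
2. h(h(h(h(b))))  →  h(h(h(b)))   [R2 at ε]
3. h(h(h(b)))  →  h(h(b))   [R2 at ε]
4. h(h(b))  →  h(b)   [R2 at ε]
5. h(b)  →  b   [R2 at ε]

b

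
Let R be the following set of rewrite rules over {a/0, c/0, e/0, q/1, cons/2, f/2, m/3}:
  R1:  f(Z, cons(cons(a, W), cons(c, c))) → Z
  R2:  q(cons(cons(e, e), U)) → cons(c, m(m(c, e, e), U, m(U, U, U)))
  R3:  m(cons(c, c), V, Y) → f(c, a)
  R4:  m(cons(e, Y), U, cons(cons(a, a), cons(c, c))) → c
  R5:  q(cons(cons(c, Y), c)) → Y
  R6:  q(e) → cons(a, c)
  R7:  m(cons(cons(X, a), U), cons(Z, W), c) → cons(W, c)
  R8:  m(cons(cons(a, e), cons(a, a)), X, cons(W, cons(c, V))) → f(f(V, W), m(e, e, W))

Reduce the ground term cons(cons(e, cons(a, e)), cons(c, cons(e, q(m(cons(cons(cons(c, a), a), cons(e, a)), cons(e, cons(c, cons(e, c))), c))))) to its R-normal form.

1. cons(cons(e, cons(a, e)), cons(c, cons(e, q(m(cons(cons(cons(c, a), a), cons(e, a)), cons(e, cons(c, cons(e, c))), c)))))  →  cons(cons(e, cons(a, e)), cons(c, cons(e, q(cons(cons(c, cons(e, c)), c)))))   [R7 at 2.2.2.1]
2. cons(cons(e, cons(a, e)), cons(c, cons(e, q(cons(cons(c, cons(e, c)), c)))))  →  cons(cons(e, cons(a, e)), cons(c, cons(e, cons(e, c))))   [R5 at 2.2.2]

cons(cons(e, cons(a, e)), cons(c, cons(e, cons(e, c))))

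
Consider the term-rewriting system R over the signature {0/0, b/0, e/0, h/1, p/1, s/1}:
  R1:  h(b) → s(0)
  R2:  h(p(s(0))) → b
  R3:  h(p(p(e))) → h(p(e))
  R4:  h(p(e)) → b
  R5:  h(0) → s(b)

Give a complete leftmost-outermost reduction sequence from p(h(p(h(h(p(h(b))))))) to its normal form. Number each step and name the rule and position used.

1. p(h(p(h(h(p(h(b)))))))  →  p(h(p(h(h(p(s(0)))))))   [R1 at 1.1.1.1.1.1]
2. p(h(p(h(h(p(s(0)))))))  →  p(h(p(h(b))))   [R2 at 1.1.1.1]
3. p(h(p(h(b))))  →  p(h(p(s(0))))   [R1 at 1.1.1]
4. p(h(p(s(0))))  →  p(b)   [R2 at 1]

p(b)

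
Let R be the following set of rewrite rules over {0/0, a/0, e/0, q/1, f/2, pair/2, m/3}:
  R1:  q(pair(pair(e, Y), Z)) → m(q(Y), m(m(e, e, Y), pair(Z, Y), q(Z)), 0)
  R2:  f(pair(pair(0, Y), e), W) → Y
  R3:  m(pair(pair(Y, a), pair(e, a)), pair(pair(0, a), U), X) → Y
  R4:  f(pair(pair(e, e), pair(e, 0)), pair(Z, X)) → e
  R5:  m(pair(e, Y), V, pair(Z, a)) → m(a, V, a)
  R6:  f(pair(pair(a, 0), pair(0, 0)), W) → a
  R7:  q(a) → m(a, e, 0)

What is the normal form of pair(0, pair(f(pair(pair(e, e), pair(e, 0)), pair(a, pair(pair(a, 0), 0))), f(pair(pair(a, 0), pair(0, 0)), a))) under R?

1. pair(0, pair(f(pair(pair(e, e), pair(e, 0)), pair(a, pair(pair(a, 0), 0))), f(pair(pair(a, 0), pair(0, 0)), a)))  →  pair(0, pair(e, f(pair(pair(a, 0), pair(0, 0)), a)))   [R4 at 2.1]
2. pair(0, pair(e, f(pair(pair(a, 0), pair(0, 0)), a)))  →  pair(0, pair(e, a))   [R6 at 2.2]

pair(0, pair(e, a))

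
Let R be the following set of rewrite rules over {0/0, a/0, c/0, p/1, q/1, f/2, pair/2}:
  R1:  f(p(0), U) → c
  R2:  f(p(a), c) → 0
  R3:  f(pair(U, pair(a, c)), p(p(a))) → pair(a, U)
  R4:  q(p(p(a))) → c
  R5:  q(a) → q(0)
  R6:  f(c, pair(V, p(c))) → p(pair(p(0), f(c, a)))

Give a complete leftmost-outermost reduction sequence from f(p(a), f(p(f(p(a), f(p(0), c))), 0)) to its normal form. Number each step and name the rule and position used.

0

1. f(p(a), f(p(f(p(a), f(p(0), c))), 0))  →  f(p(a), f(p(f(p(a), c)), 0))   [R1 at 2.1.1.2]
2. f(p(a), f(p(f(p(a), c)), 0))  →  f(p(a), f(p(0), 0))   [R2 at 2.1.1]
3. f(p(a), f(p(0), 0))  →  f(p(a), c)   [R1 at 2]
4. f(p(a), c)  →  0   [R2 at ε]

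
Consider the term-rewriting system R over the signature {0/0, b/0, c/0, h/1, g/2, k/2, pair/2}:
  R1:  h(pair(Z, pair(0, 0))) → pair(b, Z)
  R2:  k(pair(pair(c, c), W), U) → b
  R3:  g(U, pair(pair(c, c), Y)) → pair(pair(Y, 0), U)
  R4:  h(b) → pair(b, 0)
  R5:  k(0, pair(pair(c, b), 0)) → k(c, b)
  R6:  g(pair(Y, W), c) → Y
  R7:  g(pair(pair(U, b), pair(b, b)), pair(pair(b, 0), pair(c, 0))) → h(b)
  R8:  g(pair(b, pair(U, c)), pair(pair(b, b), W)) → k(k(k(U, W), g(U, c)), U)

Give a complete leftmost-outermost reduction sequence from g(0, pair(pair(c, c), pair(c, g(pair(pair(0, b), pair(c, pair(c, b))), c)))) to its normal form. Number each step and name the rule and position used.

1. g(0, pair(pair(c, c), pair(c, g(pair(pair(0, b), pair(c, pair(c, b))), c))))  →  pair(pair(pair(c, g(pair(pair(0, b), pair(c, pair(c, b))), c)), 0), 0)   [R3 at ε]
2. pair(pair(pair(c, g(pair(pair(0, b), pair(c, pair(c, b))), c)), 0), 0)  →  pair(pair(pair(c, pair(0, b)), 0), 0)   [R6 at 1.1.2]

pair(pair(pair(c, pair(0, b)), 0), 0)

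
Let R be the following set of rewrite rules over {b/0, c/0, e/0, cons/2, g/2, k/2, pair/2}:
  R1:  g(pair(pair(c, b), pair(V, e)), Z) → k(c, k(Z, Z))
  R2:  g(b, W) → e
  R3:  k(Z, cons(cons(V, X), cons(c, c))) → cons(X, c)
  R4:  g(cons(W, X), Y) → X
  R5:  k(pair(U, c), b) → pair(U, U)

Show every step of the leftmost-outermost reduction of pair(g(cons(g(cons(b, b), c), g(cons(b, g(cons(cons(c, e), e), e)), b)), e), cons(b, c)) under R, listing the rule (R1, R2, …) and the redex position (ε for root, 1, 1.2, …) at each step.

1. pair(g(cons(g(cons(b, b), c), g(cons(b, g(cons(cons(c, e), e), e)), b)), e), cons(b, c))  →  pair(g(cons(b, g(cons(cons(c, e), e), e)), b), cons(b, c))   [R4 at 1]
2. pair(g(cons(b, g(cons(cons(c, e), e), e)), b), cons(b, c))  →  pair(g(cons(cons(c, e), e), e), cons(b, c))   [R4 at 1]
3. pair(g(cons(cons(c, e), e), e), cons(b, c))  →  pair(e, cons(b, c))   [R4 at 1]

pair(e, cons(b, c))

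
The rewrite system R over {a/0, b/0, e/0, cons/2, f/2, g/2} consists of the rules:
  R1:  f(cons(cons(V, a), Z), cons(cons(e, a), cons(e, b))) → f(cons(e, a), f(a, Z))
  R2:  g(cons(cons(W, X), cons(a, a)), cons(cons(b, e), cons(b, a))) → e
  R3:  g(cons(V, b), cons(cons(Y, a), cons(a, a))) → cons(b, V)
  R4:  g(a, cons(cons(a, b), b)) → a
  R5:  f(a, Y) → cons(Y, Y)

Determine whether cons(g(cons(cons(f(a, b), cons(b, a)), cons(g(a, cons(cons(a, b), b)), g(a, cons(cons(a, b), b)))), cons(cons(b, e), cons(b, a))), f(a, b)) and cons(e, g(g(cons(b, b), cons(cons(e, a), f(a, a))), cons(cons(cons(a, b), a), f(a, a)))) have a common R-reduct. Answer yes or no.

yes — NF(t₁) = cons(e, cons(b, b)), NF(t₂) = cons(e, cons(b, b))

Reduce t₁ = cons(g(cons(cons(f(a, b), cons(b, a)), cons(g(a, cons(cons(a, b), b)), g(a, cons(cons(a, b), b)))), cons(cons(b, e), cons(b, a))), f(a, b)):
1. cons(g(cons(cons(f(a, b), cons(b, a)), cons(g(a, cons(cons(a, b), b)), g(a, cons(cons(a, b), b)))), cons(cons(b, e), cons(b, a))), f(a, b))  →  cons(g(cons(cons(cons(b, b), cons(b, a)), cons(g(a, cons(cons(a, b), b)), g(a, cons(cons(a, b), b)))), cons(cons(b, e), cons(b, a))), f(a, b))   [R5 at 1.1.1.1]
2. cons(g(cons(cons(cons(b, b), cons(b, a)), cons(g(a, cons(cons(a, b), b)), g(a, cons(cons(a, b), b)))), cons(cons(b, e), cons(b, a))), f(a, b))  →  cons(g(cons(cons(cons(b, b), cons(b, a)), cons(a, g(a, cons(cons(a, b), b)))), cons(cons(b, e), cons(b, a))), f(a, b))   [R4 at 1.1.2.1]
3. cons(g(cons(cons(cons(b, b), cons(b, a)), cons(a, g(a, cons(cons(a, b), b)))), cons(cons(b, e), cons(b, a))), f(a, b))  →  cons(g(cons(cons(cons(b, b), cons(b, a)), cons(a, a)), cons(cons(b, e), cons(b, a))), f(a, b))   [R4 at 1.1.2.2]
4. cons(g(cons(cons(cons(b, b), cons(b, a)), cons(a, a)), cons(cons(b, e), cons(b, a))), f(a, b))  →  cons(e, f(a, b))   [R2 at 1]
5. cons(e, f(a, b))  →  cons(e, cons(b, b))   [R5 at 2]

Reduce t₂ = cons(e, g(g(cons(b, b), cons(cons(e, a), f(a, a))), cons(cons(cons(a, b), a), f(a, a)))):
1. cons(e, g(g(cons(b, b), cons(cons(e, a), f(a, a))), cons(cons(cons(a, b), a), f(a, a))))  →  cons(e, g(g(cons(b, b), cons(cons(e, a), cons(a, a))), cons(cons(cons(a, b), a), f(a, a))))   [R5 at 2.1.2.2]
2. cons(e, g(g(cons(b, b), cons(cons(e, a), cons(a, a))), cons(cons(cons(a, b), a), f(a, a))))  →  cons(e, g(cons(b, b), cons(cons(cons(a, b), a), f(a, a))))   [R3 at 2.1]
3. cons(e, g(cons(b, b), cons(cons(cons(a, b), a), f(a, a))))  →  cons(e, g(cons(b, b), cons(cons(cons(a, b), a), cons(a, a))))   [R5 at 2.2.2]
4. cons(e, g(cons(b, b), cons(cons(cons(a, b), a), cons(a, a))))  →  cons(e, cons(b, b))   [R3 at 2]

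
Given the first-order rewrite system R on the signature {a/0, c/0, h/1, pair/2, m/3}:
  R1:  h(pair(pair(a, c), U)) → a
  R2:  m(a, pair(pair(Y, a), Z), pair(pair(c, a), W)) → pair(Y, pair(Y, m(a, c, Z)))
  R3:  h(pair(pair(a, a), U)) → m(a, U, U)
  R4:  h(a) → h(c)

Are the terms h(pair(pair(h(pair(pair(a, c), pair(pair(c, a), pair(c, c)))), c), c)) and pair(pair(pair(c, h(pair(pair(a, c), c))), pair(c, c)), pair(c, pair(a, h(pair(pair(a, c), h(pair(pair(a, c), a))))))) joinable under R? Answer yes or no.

Reduce t₁ = h(pair(pair(h(pair(pair(a, c), pair(pair(c, a), pair(c, c)))), c), c)):
1. h(pair(pair(h(pair(pair(a, c), pair(pair(c, a), pair(c, c)))), c), c))  →  h(pair(pair(a, c), c))   [R1 at 1.1.1]
2. h(pair(pair(a, c), c))  →  a   [R1 at ε]

Reduce t₂ = pair(pair(pair(c, h(pair(pair(a, c), c))), pair(c, c)), pair(c, pair(a, h(pair(pair(a, c), h(pair(pair(a, c), a))))))):
1. pair(pair(pair(c, h(pair(pair(a, c), c))), pair(c, c)), pair(c, pair(a, h(pair(pair(a, c), h(pair(pair(a, c), a)))))))  →  pair(pair(pair(c, a), pair(c, c)), pair(c, pair(a, h(pair(pair(a, c), h(pair(pair(a, c), a)))))))   [R1 at 1.1.2]
2. pair(pair(pair(c, a), pair(c, c)), pair(c, pair(a, h(pair(pair(a, c), h(pair(pair(a, c), a)))))))  →  pair(pair(pair(c, a), pair(c, c)), pair(c, pair(a, a)))   [R1 at 2.2.2]

no — NF(t₁) = a, NF(t₂) = pair(pair(pair(c, a), pair(c, c)), pair(c, pair(a, a)))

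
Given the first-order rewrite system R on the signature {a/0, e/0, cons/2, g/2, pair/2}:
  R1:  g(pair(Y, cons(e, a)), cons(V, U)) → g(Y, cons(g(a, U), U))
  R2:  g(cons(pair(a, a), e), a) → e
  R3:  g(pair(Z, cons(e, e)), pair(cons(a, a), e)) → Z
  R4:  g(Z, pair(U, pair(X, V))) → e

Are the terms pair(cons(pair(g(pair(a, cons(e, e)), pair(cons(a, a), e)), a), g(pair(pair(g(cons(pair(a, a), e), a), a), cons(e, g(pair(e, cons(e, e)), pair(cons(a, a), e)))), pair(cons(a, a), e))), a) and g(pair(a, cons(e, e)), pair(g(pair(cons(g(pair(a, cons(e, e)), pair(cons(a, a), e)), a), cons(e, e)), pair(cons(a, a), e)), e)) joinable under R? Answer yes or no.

no — NF(t₁) = pair(cons(pair(a, a), pair(e, a)), a), NF(t₂) = a

Reduce t₁ = pair(cons(pair(g(pair(a, cons(e, e)), pair(cons(a, a), e)), a), g(pair(pair(g(cons(pair(a, a), e), a), a), cons(e, g(pair(e, cons(e, e)), pair(cons(a, a), e)))), pair(cons(a, a), e))), a):
1. pair(cons(pair(g(pair(a, cons(e, e)), pair(cons(a, a), e)), a), g(pair(pair(g(cons(pair(a, a), e), a), a), cons(e, g(pair(e, cons(e, e)), pair(cons(a, a), e)))), pair(cons(a, a), e))), a)  →  pair(cons(pair(a, a), g(pair(pair(g(cons(pair(a, a), e), a), a), cons(e, g(pair(e, cons(e, e)), pair(cons(a, a), e)))), pair(cons(a, a), e))), a)   [R3 at 1.1.1]
2. pair(cons(pair(a, a), g(pair(pair(g(cons(pair(a, a), e), a), a), cons(e, g(pair(e, cons(e, e)), pair(cons(a, a), e)))), pair(cons(a, a), e))), a)  →  pair(cons(pair(a, a), g(pair(pair(e, a), cons(e, g(pair(e, cons(e, e)), pair(cons(a, a), e)))), pair(cons(a, a), e))), a)   [R2 at 1.2.1.1.1]
3. pair(cons(pair(a, a), g(pair(pair(e, a), cons(e, g(pair(e, cons(e, e)), pair(cons(a, a), e)))), pair(cons(a, a), e))), a)  →  pair(cons(pair(a, a), g(pair(pair(e, a), cons(e, e)), pair(cons(a, a), e))), a)   [R3 at 1.2.1.2.2]
4. pair(cons(pair(a, a), g(pair(pair(e, a), cons(e, e)), pair(cons(a, a), e))), a)  →  pair(cons(pair(a, a), pair(e, a)), a)   [R3 at 1.2]

Reduce t₂ = g(pair(a, cons(e, e)), pair(g(pair(cons(g(pair(a, cons(e, e)), pair(cons(a, a), e)), a), cons(e, e)), pair(cons(a, a), e)), e)):
1. g(pair(a, cons(e, e)), pair(g(pair(cons(g(pair(a, cons(e, e)), pair(cons(a, a), e)), a), cons(e, e)), pair(cons(a, a), e)), e))  →  g(pair(a, cons(e, e)), pair(cons(g(pair(a, cons(e, e)), pair(cons(a, a), e)), a), e))   [R3 at 2.1]
2. g(pair(a, cons(e, e)), pair(cons(g(pair(a, cons(e, e)), pair(cons(a, a), e)), a), e))  →  g(pair(a, cons(e, e)), pair(cons(a, a), e))   [R3 at 2.1.1]
3. g(pair(a, cons(e, e)), pair(cons(a, a), e))  →  a   [R3 at ε]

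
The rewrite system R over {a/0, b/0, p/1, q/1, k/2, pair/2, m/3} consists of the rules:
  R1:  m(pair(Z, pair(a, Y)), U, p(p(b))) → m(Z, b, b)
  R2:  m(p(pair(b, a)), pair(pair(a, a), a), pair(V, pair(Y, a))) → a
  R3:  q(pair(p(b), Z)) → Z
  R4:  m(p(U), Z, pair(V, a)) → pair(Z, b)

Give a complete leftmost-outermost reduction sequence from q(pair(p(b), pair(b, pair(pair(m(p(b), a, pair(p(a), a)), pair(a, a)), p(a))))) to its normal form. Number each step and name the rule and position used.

pair(b, pair(pair(pair(a, b), pair(a, a)), p(a)))

1. q(pair(p(b), pair(b, pair(pair(m(p(b), a, pair(p(a), a)), pair(a, a)), p(a)))))  →  pair(b, pair(pair(m(p(b), a, pair(p(a), a)), pair(a, a)), p(a)))   [R3 at ε]
2. pair(b, pair(pair(m(p(b), a, pair(p(a), a)), pair(a, a)), p(a)))  →  pair(b, pair(pair(pair(a, b), pair(a, a)), p(a)))   [R4 at 2.1.1]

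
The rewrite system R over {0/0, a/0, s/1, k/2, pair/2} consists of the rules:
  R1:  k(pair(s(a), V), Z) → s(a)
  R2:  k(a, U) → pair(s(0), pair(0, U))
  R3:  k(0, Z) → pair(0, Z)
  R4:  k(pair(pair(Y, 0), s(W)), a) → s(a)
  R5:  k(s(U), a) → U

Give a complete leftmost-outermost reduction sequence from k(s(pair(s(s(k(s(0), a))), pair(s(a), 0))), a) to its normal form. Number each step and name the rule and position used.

pair(s(s(0)), pair(s(a), 0))

1. k(s(pair(s(s(k(s(0), a))), pair(s(a), 0))), a)  →  pair(s(s(k(s(0), a))), pair(s(a), 0))   [R5 at ε]
2. pair(s(s(k(s(0), a))), pair(s(a), 0))  →  pair(s(s(0)), pair(s(a), 0))   [R5 at 1.1.1]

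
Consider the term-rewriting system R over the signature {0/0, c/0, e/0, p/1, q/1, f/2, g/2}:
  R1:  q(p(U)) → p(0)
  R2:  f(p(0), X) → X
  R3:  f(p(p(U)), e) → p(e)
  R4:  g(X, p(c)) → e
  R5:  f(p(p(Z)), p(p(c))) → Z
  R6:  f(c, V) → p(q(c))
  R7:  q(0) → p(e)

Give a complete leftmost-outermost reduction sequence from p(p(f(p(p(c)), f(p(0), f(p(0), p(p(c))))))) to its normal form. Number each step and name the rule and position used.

1. p(p(f(p(p(c)), f(p(0), f(p(0), p(p(c)))))))  →  p(p(f(p(p(c)), f(p(0), p(p(c))))))   [R2 at 1.1.2]
2. p(p(f(p(p(c)), f(p(0), p(p(c))))))  →  p(p(f(p(p(c)), p(p(c)))))   [R2 at 1.1.2]
3. p(p(f(p(p(c)), p(p(c)))))  →  p(p(c))   [R5 at 1.1]

p(p(c))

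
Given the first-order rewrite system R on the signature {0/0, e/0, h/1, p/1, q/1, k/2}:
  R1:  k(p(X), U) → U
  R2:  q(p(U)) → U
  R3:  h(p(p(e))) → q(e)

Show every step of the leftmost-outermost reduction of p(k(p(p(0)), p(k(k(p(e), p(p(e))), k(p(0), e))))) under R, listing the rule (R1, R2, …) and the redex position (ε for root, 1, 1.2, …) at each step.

p(p(e))

1. p(k(p(p(0)), p(k(k(p(e), p(p(e))), k(p(0), e)))))  →  p(p(k(k(p(e), p(p(e))), k(p(0), e))))   [R1 at 1]
2. p(p(k(k(p(e), p(p(e))), k(p(0), e))))  →  p(p(k(p(p(e)), k(p(0), e))))   [R1 at 1.1.1]
3. p(p(k(p(p(e)), k(p(0), e))))  →  p(p(k(p(0), e)))   [R1 at 1.1]
4. p(p(k(p(0), e)))  →  p(p(e))   [R1 at 1.1]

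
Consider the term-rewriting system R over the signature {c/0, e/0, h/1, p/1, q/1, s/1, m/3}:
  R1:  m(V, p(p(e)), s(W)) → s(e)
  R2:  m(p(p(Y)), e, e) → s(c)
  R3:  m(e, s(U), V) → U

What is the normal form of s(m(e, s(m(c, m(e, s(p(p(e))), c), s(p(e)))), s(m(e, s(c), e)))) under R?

1. s(m(e, s(m(c, m(e, s(p(p(e))), c), s(p(e)))), s(m(e, s(c), e))))  →  s(m(c, m(e, s(p(p(e))), c), s(p(e))))   [R3 at 1]
2. s(m(c, m(e, s(p(p(e))), c), s(p(e))))  →  s(m(c, p(p(e)), s(p(e))))   [R3 at 1.2]
3. s(m(c, p(p(e)), s(p(e))))  →  s(s(e))   [R1 at 1]

s(s(e))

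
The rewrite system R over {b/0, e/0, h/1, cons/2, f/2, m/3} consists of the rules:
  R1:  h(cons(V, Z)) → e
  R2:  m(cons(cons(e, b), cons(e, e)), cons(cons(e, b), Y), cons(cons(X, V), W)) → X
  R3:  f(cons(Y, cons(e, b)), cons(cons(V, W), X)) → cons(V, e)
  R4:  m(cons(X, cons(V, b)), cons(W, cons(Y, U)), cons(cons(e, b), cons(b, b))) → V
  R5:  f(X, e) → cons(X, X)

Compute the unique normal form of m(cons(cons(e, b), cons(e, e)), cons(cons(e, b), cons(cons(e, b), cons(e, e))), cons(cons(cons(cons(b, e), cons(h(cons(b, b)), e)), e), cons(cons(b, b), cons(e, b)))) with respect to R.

cons(cons(b, e), cons(e, e))

1. m(cons(cons(e, b), cons(e, e)), cons(cons(e, b), cons(cons(e, b), cons(e, e))), cons(cons(cons(cons(b, e), cons(h(cons(b, b)), e)), e), cons(cons(b, b), cons(e, b))))  →  cons(cons(b, e), cons(h(cons(b, b)), e))   [R2 at ε]
2. cons(cons(b, e), cons(h(cons(b, b)), e))  →  cons(cons(b, e), cons(e, e))   [R1 at 2.1]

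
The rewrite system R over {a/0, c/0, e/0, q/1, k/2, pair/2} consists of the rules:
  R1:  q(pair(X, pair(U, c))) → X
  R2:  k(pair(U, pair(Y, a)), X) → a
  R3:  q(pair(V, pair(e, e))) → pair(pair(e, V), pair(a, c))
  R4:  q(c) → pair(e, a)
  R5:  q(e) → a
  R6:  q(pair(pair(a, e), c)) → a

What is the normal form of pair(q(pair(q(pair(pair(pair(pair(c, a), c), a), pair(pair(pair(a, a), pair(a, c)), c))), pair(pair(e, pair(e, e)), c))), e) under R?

pair(pair(pair(pair(c, a), c), a), e)

1. pair(q(pair(q(pair(pair(pair(pair(c, a), c), a), pair(pair(pair(a, a), pair(a, c)), c))), pair(pair(e, pair(e, e)), c))), e)  →  pair(q(pair(pair(pair(pair(c, a), c), a), pair(pair(pair(a, a), pair(a, c)), c))), e)   [R1 at 1]
2. pair(q(pair(pair(pair(pair(c, a), c), a), pair(pair(pair(a, a), pair(a, c)), c))), e)  →  pair(pair(pair(pair(c, a), c), a), e)   [R1 at 1]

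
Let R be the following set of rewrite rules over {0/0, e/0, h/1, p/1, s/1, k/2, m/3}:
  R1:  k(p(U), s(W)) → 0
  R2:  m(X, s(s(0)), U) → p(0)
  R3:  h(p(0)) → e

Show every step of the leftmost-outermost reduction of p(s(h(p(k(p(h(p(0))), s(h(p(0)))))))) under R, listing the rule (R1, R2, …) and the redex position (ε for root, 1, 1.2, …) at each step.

p(s(e))

1. p(s(h(p(k(p(h(p(0))), s(h(p(0))))))))  →  p(s(h(p(0))))   [R1 at 1.1.1.1]
2. p(s(h(p(0))))  →  p(s(e))   [R3 at 1.1]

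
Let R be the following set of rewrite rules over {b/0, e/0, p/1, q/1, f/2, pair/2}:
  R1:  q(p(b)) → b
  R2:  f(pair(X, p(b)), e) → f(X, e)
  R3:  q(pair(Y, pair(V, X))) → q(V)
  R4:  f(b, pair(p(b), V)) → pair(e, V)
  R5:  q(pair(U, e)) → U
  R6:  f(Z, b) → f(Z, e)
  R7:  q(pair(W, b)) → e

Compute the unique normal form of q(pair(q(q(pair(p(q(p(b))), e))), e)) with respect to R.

b

1. q(pair(q(q(pair(p(q(p(b))), e))), e))  →  q(q(pair(p(q(p(b))), e)))   [R5 at ε]
2. q(q(pair(p(q(p(b))), e)))  →  q(p(q(p(b))))   [R5 at 1]
3. q(p(q(p(b))))  →  q(p(b))   [R1 at 1.1]
4. q(p(b))  →  b   [R1 at ε]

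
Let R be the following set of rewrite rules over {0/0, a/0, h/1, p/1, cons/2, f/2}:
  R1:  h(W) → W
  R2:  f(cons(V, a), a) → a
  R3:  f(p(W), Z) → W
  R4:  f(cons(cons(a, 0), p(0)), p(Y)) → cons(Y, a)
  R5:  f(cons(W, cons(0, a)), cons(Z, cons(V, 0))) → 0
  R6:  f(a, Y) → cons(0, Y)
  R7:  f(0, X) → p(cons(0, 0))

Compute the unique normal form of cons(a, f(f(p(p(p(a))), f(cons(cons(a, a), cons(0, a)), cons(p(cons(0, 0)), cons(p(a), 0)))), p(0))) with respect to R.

cons(a, p(a))

1. cons(a, f(f(p(p(p(a))), f(cons(cons(a, a), cons(0, a)), cons(p(cons(0, 0)), cons(p(a), 0)))), p(0)))  →  cons(a, f(p(p(a)), p(0)))   [R3 at 2.1]
2. cons(a, f(p(p(a)), p(0)))  →  cons(a, p(a))   [R3 at 2]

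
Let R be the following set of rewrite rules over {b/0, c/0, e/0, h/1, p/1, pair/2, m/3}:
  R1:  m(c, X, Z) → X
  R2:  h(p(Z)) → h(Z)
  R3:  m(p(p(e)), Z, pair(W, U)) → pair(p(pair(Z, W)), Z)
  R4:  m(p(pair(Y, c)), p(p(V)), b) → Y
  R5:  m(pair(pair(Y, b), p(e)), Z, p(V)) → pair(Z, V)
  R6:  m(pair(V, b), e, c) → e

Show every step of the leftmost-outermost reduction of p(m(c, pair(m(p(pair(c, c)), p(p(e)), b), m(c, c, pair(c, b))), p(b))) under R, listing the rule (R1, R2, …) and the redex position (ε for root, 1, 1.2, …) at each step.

p(pair(c, c))

1. p(m(c, pair(m(p(pair(c, c)), p(p(e)), b), m(c, c, pair(c, b))), p(b)))  →  p(pair(m(p(pair(c, c)), p(p(e)), b), m(c, c, pair(c, b))))   [R1 at 1]
2. p(pair(m(p(pair(c, c)), p(p(e)), b), m(c, c, pair(c, b))))  →  p(pair(c, m(c, c, pair(c, b))))   [R4 at 1.1]
3. p(pair(c, m(c, c, pair(c, b))))  →  p(pair(c, c))   [R1 at 1.2]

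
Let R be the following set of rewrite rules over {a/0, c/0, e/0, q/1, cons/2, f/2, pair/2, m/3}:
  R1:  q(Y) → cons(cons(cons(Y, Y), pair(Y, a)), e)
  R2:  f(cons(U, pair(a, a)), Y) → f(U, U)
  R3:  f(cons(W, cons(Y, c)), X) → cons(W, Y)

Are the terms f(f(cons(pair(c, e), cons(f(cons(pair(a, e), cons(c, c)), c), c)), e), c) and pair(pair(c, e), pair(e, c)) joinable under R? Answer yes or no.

no — NF(t₁) = cons(pair(c, e), pair(a, e)), NF(t₂) = pair(pair(c, e), pair(e, c))

Reduce t₁ = f(f(cons(pair(c, e), cons(f(cons(pair(a, e), cons(c, c)), c), c)), e), c):
1. f(f(cons(pair(c, e), cons(f(cons(pair(a, e), cons(c, c)), c), c)), e), c)  →  f(cons(pair(c, e), f(cons(pair(a, e), cons(c, c)), c)), c)   [R3 at 1]
2. f(cons(pair(c, e), f(cons(pair(a, e), cons(c, c)), c)), c)  →  f(cons(pair(c, e), cons(pair(a, e), c)), c)   [R3 at 1.2]
3. f(cons(pair(c, e), cons(pair(a, e), c)), c)  →  cons(pair(c, e), pair(a, e))   [R3 at ε]

Reduce t₂ = pair(pair(c, e), pair(e, c)):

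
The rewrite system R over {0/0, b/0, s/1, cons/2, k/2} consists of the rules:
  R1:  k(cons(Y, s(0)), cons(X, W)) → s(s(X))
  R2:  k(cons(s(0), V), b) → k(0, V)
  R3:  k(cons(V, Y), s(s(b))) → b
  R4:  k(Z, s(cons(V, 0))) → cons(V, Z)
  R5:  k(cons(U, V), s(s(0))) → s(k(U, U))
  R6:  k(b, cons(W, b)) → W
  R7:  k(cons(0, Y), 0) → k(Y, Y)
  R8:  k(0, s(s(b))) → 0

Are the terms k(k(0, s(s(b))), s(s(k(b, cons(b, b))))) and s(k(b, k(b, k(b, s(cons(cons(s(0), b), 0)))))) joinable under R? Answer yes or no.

no — NF(t₁) = 0, NF(t₂) = s(s(0))

Reduce t₁ = k(k(0, s(s(b))), s(s(k(b, cons(b, b))))):
1. k(k(0, s(s(b))), s(s(k(b, cons(b, b)))))  →  k(0, s(s(k(b, cons(b, b)))))   [R8 at 1]
2. k(0, s(s(k(b, cons(b, b)))))  →  k(0, s(s(b)))   [R6 at 2.1.1]
3. k(0, s(s(b)))  →  0   [R8 at ε]

Reduce t₂ = s(k(b, k(b, k(b, s(cons(cons(s(0), b), 0)))))):
1. s(k(b, k(b, k(b, s(cons(cons(s(0), b), 0))))))  →  s(k(b, k(b, cons(cons(s(0), b), b))))   [R4 at 1.2.2]
2. s(k(b, k(b, cons(cons(s(0), b), b))))  →  s(k(b, cons(s(0), b)))   [R6 at 1.2]
3. s(k(b, cons(s(0), b)))  →  s(s(0))   [R6 at 1]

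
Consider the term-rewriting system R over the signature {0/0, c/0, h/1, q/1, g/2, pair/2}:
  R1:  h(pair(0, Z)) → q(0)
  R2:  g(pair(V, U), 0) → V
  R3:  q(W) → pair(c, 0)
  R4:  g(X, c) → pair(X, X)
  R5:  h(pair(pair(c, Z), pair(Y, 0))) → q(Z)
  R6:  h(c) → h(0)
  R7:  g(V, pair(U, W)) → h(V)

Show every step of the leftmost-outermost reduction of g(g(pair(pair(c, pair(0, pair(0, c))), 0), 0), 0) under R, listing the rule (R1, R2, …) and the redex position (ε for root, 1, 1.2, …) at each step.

c

1. g(g(pair(pair(c, pair(0, pair(0, c))), 0), 0), 0)  →  g(pair(c, pair(0, pair(0, c))), 0)   [R2 at 1]
2. g(pair(c, pair(0, pair(0, c))), 0)  →  c   [R2 at ε]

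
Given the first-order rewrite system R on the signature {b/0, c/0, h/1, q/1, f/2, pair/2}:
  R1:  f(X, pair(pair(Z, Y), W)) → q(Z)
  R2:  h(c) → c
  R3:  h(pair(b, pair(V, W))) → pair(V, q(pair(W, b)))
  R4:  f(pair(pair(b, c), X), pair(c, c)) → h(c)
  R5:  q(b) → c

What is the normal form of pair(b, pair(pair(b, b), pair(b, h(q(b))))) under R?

pair(b, pair(pair(b, b), pair(b, c)))

1. pair(b, pair(pair(b, b), pair(b, h(q(b)))))  →  pair(b, pair(pair(b, b), pair(b, h(c))))   [R5 at 2.2.2.1]
2. pair(b, pair(pair(b, b), pair(b, h(c))))  →  pair(b, pair(pair(b, b), pair(b, c)))   [R2 at 2.2.2]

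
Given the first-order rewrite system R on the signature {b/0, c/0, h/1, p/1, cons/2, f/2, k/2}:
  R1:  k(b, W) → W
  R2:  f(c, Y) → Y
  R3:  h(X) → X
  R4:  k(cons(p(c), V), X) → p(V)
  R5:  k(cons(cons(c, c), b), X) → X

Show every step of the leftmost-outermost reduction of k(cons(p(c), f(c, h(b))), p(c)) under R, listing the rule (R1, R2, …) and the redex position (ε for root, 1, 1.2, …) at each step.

1. k(cons(p(c), f(c, h(b))), p(c))  →  p(f(c, h(b)))   [R4 at ε]
2. p(f(c, h(b)))  →  p(h(b))   [R2 at 1]
3. p(h(b))  →  p(b)   [R3 at 1]

p(b)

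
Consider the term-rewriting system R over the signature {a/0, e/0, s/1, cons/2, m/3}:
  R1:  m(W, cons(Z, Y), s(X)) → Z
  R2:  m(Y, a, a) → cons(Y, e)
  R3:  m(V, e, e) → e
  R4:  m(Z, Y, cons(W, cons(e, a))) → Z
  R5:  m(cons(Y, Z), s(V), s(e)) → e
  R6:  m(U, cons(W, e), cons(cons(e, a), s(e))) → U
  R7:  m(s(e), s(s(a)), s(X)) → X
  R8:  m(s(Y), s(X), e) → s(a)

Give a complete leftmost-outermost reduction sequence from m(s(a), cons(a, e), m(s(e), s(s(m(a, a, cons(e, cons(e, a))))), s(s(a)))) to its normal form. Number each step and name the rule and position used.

1. m(s(a), cons(a, e), m(s(e), s(s(m(a, a, cons(e, cons(e, a))))), s(s(a))))  →  m(s(a), cons(a, e), m(s(e), s(s(a)), s(s(a))))   [R4 at 3.2.1.1]
2. m(s(a), cons(a, e), m(s(e), s(s(a)), s(s(a))))  →  m(s(a), cons(a, e), s(a))   [R7 at 3]
3. m(s(a), cons(a, e), s(a))  →  a   [R1 at ε]

a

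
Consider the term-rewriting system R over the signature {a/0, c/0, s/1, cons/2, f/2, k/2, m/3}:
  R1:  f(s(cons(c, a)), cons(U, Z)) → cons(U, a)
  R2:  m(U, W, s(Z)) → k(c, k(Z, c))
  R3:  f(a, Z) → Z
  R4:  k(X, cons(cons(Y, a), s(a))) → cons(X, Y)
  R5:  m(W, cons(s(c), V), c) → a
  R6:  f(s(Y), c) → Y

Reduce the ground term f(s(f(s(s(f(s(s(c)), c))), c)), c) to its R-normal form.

s(s(c))

1. f(s(f(s(s(f(s(s(c)), c))), c)), c)  →  f(s(s(f(s(s(c)), c))), c)   [R6 at ε]
2. f(s(s(f(s(s(c)), c))), c)  →  s(f(s(s(c)), c))   [R6 at ε]
3. s(f(s(s(c)), c))  →  s(s(c))   [R6 at 1]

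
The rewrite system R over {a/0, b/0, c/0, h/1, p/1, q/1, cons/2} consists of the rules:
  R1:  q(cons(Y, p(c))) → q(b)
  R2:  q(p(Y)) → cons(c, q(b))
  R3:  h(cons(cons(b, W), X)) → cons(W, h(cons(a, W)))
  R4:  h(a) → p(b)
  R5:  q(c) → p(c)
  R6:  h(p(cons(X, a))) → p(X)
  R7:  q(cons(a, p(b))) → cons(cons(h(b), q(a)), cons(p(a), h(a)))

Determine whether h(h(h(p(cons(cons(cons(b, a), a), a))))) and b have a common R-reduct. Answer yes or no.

Reduce t₁ = h(h(h(p(cons(cons(cons(b, a), a), a))))):
1. h(h(h(p(cons(cons(cons(b, a), a), a)))))  →  h(h(p(cons(cons(b, a), a))))   [R6 at 1.1]
2. h(h(p(cons(cons(b, a), a))))  →  h(p(cons(b, a)))   [R6 at 1]
3. h(p(cons(b, a)))  →  p(b)   [R6 at ε]

Reduce t₂ = b:

no — NF(t₁) = p(b), NF(t₂) = b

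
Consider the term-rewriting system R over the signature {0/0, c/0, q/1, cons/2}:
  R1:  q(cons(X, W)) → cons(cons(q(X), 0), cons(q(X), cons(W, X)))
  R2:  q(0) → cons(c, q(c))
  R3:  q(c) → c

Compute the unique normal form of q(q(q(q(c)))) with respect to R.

c

1. q(q(q(q(c))))  →  q(q(q(c)))   [R3 at 1.1.1]
2. q(q(q(c)))  →  q(q(c))   [R3 at 1.1]
3. q(q(c))  →  q(c)   [R3 at 1]
4. q(c)  →  c   [R3 at ε]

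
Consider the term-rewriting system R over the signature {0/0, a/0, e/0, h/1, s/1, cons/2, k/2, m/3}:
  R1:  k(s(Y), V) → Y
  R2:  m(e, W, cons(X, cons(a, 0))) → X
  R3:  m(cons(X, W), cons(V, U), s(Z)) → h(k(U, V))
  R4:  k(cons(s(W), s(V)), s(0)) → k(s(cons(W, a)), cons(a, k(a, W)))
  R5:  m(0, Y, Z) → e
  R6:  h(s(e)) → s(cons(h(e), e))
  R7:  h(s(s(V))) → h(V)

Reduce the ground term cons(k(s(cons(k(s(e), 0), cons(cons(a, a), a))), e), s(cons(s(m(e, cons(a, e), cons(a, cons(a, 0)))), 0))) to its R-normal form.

cons(cons(e, cons(cons(a, a), a)), s(cons(s(a), 0)))

1. cons(k(s(cons(k(s(e), 0), cons(cons(a, a), a))), e), s(cons(s(m(e, cons(a, e), cons(a, cons(a, 0)))), 0)))  →  cons(cons(k(s(e), 0), cons(cons(a, a), a)), s(cons(s(m(e, cons(a, e), cons(a, cons(a, 0)))), 0)))   [R1 at 1]
2. cons(cons(k(s(e), 0), cons(cons(a, a), a)), s(cons(s(m(e, cons(a, e), cons(a, cons(a, 0)))), 0)))  →  cons(cons(e, cons(cons(a, a), a)), s(cons(s(m(e, cons(a, e), cons(a, cons(a, 0)))), 0)))   [R1 at 1.1]
3. cons(cons(e, cons(cons(a, a), a)), s(cons(s(m(e, cons(a, e), cons(a, cons(a, 0)))), 0)))  →  cons(cons(e, cons(cons(a, a), a)), s(cons(s(a), 0)))   [R2 at 2.1.1.1]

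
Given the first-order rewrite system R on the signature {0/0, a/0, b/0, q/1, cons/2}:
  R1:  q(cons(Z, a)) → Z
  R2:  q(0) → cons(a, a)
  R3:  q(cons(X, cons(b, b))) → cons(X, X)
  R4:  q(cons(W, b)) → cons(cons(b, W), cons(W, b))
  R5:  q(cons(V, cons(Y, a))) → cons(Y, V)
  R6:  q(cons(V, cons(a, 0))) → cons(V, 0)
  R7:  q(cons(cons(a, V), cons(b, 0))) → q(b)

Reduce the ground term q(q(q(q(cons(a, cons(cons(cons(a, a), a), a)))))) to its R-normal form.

a

1. q(q(q(q(cons(a, cons(cons(cons(a, a), a), a))))))  →  q(q(q(cons(cons(cons(a, a), a), a))))   [R5 at 1.1.1]
2. q(q(q(cons(cons(cons(a, a), a), a))))  →  q(q(cons(cons(a, a), a)))   [R1 at 1.1]
3. q(q(cons(cons(a, a), a)))  →  q(cons(a, a))   [R1 at 1]
4. q(cons(a, a))  →  a   [R1 at ε]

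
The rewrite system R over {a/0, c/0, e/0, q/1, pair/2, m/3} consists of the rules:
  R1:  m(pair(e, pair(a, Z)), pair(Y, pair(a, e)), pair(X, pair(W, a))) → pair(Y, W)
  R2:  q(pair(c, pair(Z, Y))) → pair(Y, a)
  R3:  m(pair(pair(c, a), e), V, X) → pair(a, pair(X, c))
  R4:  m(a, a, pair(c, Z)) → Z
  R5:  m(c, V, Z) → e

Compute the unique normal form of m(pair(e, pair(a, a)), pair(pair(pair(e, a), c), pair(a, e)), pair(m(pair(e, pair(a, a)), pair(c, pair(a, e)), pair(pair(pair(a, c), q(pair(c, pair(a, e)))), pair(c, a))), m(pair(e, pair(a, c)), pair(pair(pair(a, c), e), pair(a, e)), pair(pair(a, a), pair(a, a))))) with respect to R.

1. m(pair(e, pair(a, a)), pair(pair(pair(e, a), c), pair(a, e)), pair(m(pair(e, pair(a, a)), pair(c, pair(a, e)), pair(pair(pair(a, c), q(pair(c, pair(a, e)))), pair(c, a))), m(pair(e, pair(a, c)), pair(pair(pair(a, c), e), pair(a, e)), pair(pair(a, a), pair(a, a)))))  →  m(pair(e, pair(a, a)), pair(pair(pair(e, a), c), pair(a, e)), pair(pair(c, c), m(pair(e, pair(a, c)), pair(pair(pair(a, c), e), pair(a, e)), pair(pair(a, a), pair(a, a)))))   [R1 at 3.1]
2. m(pair(e, pair(a, a)), pair(pair(pair(e, a), c), pair(a, e)), pair(pair(c, c), m(pair(e, pair(a, c)), pair(pair(pair(a, c), e), pair(a, e)), pair(pair(a, a), pair(a, a)))))  →  m(pair(e, pair(a, a)), pair(pair(pair(e, a), c), pair(a, e)), pair(pair(c, c), pair(pair(pair(a, c), e), a)))   [R1 at 3.2]
3. m(pair(e, pair(a, a)), pair(pair(pair(e, a), c), pair(a, e)), pair(pair(c, c), pair(pair(pair(a, c), e), a)))  →  pair(pair(pair(e, a), c), pair(pair(a, c), e))   [R1 at ε]

pair(pair(pair(e, a), c), pair(pair(a, c), e))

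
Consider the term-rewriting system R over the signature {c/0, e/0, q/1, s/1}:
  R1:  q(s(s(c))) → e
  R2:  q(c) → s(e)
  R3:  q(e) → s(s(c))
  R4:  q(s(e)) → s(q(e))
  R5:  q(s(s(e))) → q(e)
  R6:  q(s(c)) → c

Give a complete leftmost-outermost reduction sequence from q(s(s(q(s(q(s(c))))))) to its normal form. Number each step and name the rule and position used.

e

1. q(s(s(q(s(q(s(c)))))))  →  q(s(s(q(s(c)))))   [R6 at 1.1.1.1.1]
2. q(s(s(q(s(c)))))  →  q(s(s(c)))   [R6 at 1.1.1]
3. q(s(s(c)))  →  e   [R1 at ε]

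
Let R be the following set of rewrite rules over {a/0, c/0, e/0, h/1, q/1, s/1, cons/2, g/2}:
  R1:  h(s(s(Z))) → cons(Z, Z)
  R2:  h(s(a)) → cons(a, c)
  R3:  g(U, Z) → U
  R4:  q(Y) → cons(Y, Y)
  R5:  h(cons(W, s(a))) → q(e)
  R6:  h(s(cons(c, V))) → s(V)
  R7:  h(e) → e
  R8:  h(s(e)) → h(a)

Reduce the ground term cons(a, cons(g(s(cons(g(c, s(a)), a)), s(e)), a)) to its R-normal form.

1. cons(a, cons(g(s(cons(g(c, s(a)), a)), s(e)), a))  →  cons(a, cons(s(cons(g(c, s(a)), a)), a))   [R3 at 2.1]
2. cons(a, cons(s(cons(g(c, s(a)), a)), a))  →  cons(a, cons(s(cons(c, a)), a))   [R3 at 2.1.1.1]

cons(a, cons(s(cons(c, a)), a))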